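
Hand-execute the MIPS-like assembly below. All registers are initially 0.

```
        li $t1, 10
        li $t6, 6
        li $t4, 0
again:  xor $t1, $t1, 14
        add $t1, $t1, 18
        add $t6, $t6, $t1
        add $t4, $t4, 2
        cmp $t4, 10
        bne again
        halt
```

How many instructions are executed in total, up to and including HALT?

34

$t1=10
$t6=6
$t4=0
$t1=10^14=4
$t1=4+18=22
$t6=6+22=28
$t4=0+2=2
cmp $t4, 10  (cmp 2,10)
bne again: taken
$t1=22^14=24
$t1=24+18=42
$t6=28+42=70
$t4=2+2=4
cmp $t4, 10  (cmp 4,10)
bne again: taken
$t1=42^14=36
$t1=36+18=54
$t6=70+54=124
$t4=4+2=6
cmp $t4, 10  (cmp 6,10)
bne again: taken
$t1=54^14=56
$t1=56+18=74
$t6=124+74=198
$t4=6+2=8
cmp $t4, 10  (cmp 8,10)
bne again: taken
$t1=74^14=68
$t1=68+18=86
$t6=198+86=284
$t4=8+2=10
cmp $t4, 10  (cmp 10,10)
bne again: not taken
halt.
Total executed instructions: 34.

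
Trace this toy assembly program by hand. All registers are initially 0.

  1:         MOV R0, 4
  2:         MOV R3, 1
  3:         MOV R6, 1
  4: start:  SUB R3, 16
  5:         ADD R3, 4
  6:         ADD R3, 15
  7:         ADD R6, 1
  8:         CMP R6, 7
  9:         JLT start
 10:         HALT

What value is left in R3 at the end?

R0=4
R3=1
R6=1
R3=1-16=-15
R3=(-15)+4=-11
R3=(-11)+15=4
R6=1+1=2
CMP R6, 7  (cmp 2,7)
JLT start: taken
R3=4-16=-12
R3=(-12)+4=-8
R3=(-8)+15=7
R6=2+1=3
CMP R6, 7  (cmp 3,7)
JLT start: taken
R3=7-16=-9
R3=(-9)+4=-5
R3=(-5)+15=10
R6=3+1=4
CMP R6, 7  (cmp 4,7)
JLT start: taken
R3=10-16=-6
R3=(-6)+4=-2
R3=(-2)+15=13
R6=4+1=5
CMP R6, 7  (cmp 5,7)
JLT start: taken
R3=13-16=-3
R3=(-3)+4=1
R3=1+15=16
R6=5+1=6
CMP R6, 7  (cmp 6,7)
JLT start: taken
R3=16-16=0
R3=0+4=4
R3=4+15=19
R6=6+1=7
CMP R6, 7  (cmp 7,7)
JLT start: not taken
halt.

19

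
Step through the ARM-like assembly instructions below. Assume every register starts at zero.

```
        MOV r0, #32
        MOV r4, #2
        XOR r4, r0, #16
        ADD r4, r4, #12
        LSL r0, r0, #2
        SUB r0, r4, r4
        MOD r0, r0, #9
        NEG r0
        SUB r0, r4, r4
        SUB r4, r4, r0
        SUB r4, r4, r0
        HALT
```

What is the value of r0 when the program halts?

after MOV r0, #32: r0=32
after MOV r4, #2: r4=2
after XOR r4, r0, #16: r4=32^16=48
after ADD r4, r4, #12: r4=48+12=60
after LSL r0, r0, #2: r0=32<<2=128
after SUB r0, r4, r4: r0=60-60=0
after MOD r0, r0, #9: r0=0%9=0
after NEG r0: r0=-(0)=0
after SUB r0, r4, r4: r0=60-60=0
after SUB r4, r4, r0: r4=60-0=60
after SUB r4, r4, r0: r4=60-0=60
halt.

0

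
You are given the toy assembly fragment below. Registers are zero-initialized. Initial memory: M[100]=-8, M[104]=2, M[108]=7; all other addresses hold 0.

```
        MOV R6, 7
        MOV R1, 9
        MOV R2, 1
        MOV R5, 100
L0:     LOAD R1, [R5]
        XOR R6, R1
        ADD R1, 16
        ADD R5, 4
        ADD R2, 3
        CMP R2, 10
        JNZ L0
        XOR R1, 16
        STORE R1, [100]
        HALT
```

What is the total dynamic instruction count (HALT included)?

28

R6=7
R1=9
R2=1
R5=100
R1=M[100]=-8
R6=7^(-8)=-1
R1=(-8)+16=8
R5=100+4=104
R2=1+3=4
CMP R2, 10  (cmp 4,10)
JNZ L0: taken
R1=M[104]=2
R6=(-1)^2=-3
R1=2+16=18
R5=104+4=108
R2=4+3=7
CMP R2, 10  (cmp 7,10)
JNZ L0: taken
R1=M[108]=7
R6=(-3)^7=-6
R1=7+16=23
R5=108+4=112
R2=7+3=10
CMP R2, 10  (cmp 10,10)
JNZ L0: not taken
R1=23^16=7
STORE R1, [100] → M[100]=7
halt.
Total executed instructions: 28.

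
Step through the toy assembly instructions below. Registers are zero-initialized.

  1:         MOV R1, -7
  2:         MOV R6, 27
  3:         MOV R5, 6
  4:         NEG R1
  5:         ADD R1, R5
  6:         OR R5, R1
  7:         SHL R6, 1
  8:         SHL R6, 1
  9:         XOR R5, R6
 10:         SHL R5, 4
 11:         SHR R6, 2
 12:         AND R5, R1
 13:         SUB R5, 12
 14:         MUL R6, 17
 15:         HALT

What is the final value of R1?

13

after MOV R1, -7: R1=-7
after MOV R6, 27: R6=27
after MOV R5, 6: R5=6
after NEG R1: R1=-(-7)=7
after ADD R1, R5: R1=7+6=13
after OR R5, R1: R5=6|13=15
after SHL R6, 1: R6=27<<1=54
after SHL R6, 1: R6=54<<1=108
after XOR R5, R6: R5=15^108=99
after SHL R5, 4: R5=99<<4=1584
after SHR R6, 2: R6=108>>2=27
after AND R5, R1: R5=1584&13=0
after SUB R5, 12: R5=0-12=-12
after MUL R6, 17: R6=27*17=459
halt.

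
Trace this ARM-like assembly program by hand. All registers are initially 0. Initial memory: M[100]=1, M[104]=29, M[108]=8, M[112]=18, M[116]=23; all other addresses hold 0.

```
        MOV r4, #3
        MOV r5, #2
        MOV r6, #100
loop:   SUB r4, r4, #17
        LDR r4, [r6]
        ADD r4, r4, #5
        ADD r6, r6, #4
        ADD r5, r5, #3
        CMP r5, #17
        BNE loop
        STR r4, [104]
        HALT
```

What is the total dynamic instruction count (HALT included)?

40

after MOV r4, #3: r4=3
after MOV r5, #2: r5=2
after MOV r6, #100: r6=100
after SUB r4, r4, #17: r4=3-17=-14
after LDR r4, [r6]: r4=M[100]=1
after ADD r4, r4, #5: r4=1+5=6
after ADD r6, r6, #4: r6=100+4=104
after ADD r5, r5, #3: r5=2+3=5
CMP r5, #17  (cmp 5,17)
BNE loop: taken
after SUB r4, r4, #17: r4=6-17=-11
after LDR r4, [r6]: r4=M[104]=29
after ADD r4, r4, #5: r4=29+5=34
after ADD r6, r6, #4: r6=104+4=108
after ADD r5, r5, #3: r5=5+3=8
CMP r5, #17  (cmp 8,17)
BNE loop: taken
after SUB r4, r4, #17: r4=34-17=17
after LDR r4, [r6]: r4=M[108]=8
after ADD r4, r4, #5: r4=8+5=13
after ADD r6, r6, #4: r6=108+4=112
after ADD r5, r5, #3: r5=8+3=11
CMP r5, #17  (cmp 11,17)
BNE loop: taken
after SUB r4, r4, #17: r4=13-17=-4
after LDR r4, [r6]: r4=M[112]=18
after ADD r4, r4, #5: r4=18+5=23
after ADD r6, r6, #4: r6=112+4=116
after ADD r5, r5, #3: r5=11+3=14
CMP r5, #17  (cmp 14,17)
BNE loop: taken
after SUB r4, r4, #17: r4=23-17=6
after LDR r4, [r6]: r4=M[116]=23
after ADD r4, r4, #5: r4=23+5=28
after ADD r6, r6, #4: r6=116+4=120
after ADD r5, r5, #3: r5=14+3=17
CMP r5, #17  (cmp 17,17)
BNE loop: not taken
STR r4, [104] → M[104]=28
halt.
Total executed instructions: 40.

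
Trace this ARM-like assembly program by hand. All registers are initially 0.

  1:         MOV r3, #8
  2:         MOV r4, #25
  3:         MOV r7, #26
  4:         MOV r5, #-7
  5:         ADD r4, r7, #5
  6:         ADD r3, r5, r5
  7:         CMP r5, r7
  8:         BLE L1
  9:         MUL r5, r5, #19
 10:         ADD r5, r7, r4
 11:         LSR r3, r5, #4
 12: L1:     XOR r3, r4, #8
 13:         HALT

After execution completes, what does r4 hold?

r3=8
r4=25
r7=26
r5=-7
r4=26+5=31
r3=(-7)+(-7)=-14
CMP r5, r7  (cmp -7,26)
BLE L1: taken
r3=31^8=23
halt.

31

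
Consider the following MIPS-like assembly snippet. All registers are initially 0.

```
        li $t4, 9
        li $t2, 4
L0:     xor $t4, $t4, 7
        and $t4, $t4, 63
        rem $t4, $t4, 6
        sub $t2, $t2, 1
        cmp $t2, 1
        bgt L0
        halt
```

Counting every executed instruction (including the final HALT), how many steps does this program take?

li $t4, 9 → $t4=9
li $t2, 4 → $t2=4
xor $t4, $t4, 7 → $t4=9^7=14
and $t4, $t4, 63 → $t4=14&63=14
rem $t4, $t4, 6 → $t4=14%6=2
sub $t2, $t2, 1 → $t2=4-1=3
cmp $t2, 1  (cmp 3,1)
bgt L0: taken
xor $t4, $t4, 7 → $t4=2^7=5
and $t4, $t4, 63 → $t4=5&63=5
rem $t4, $t4, 6 → $t4=5%6=5
sub $t2, $t2, 1 → $t2=3-1=2
cmp $t2, 1  (cmp 2,1)
bgt L0: taken
xor $t4, $t4, 7 → $t4=5^7=2
and $t4, $t4, 63 → $t4=2&63=2
rem $t4, $t4, 6 → $t4=2%6=2
sub $t2, $t2, 1 → $t2=2-1=1
cmp $t2, 1  (cmp 1,1)
bgt L0: not taken
halt.
Total executed instructions: 21.

21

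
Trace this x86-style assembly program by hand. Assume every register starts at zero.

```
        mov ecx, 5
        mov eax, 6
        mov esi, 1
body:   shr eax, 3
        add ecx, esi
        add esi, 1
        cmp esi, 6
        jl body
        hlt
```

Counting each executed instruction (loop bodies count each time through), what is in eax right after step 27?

0

after mov ecx, 5: ecx=5
after mov eax, 6: eax=6
after mov esi, 1: esi=1
after shr eax, 3: eax=6>>3=0
after add ecx, esi: ecx=5+1=6
after add esi, 1: esi=1+1=2
cmp esi, 6  (cmp 2,6)
jl body: taken
after shr eax, 3: eax=0>>3=0
after add ecx, esi: ecx=6+2=8
after add esi, 1: esi=2+1=3
cmp esi, 6  (cmp 3,6)
jl body: taken
after shr eax, 3: eax=0>>3=0
after add ecx, esi: ecx=8+3=11
after add esi, 1: esi=3+1=4
cmp esi, 6  (cmp 4,6)
jl body: taken
after shr eax, 3: eax=0>>3=0
after add ecx, esi: ecx=11+4=15
after add esi, 1: esi=4+1=5
cmp esi, 6  (cmp 5,6)
jl body: taken
after shr eax, 3: eax=0>>3=0
after add ecx, esi: ecx=15+5=20
after add esi, 1: esi=5+1=6
cmp esi, 6  (cmp 6,6)
After step 27: eax = 0.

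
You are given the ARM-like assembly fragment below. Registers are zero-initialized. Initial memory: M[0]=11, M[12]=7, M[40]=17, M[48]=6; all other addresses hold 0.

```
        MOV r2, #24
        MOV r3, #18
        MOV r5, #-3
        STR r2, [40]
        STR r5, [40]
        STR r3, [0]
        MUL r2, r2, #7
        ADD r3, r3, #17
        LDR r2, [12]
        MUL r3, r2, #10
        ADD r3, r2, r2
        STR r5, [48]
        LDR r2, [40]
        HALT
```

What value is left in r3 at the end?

14

MOV r2, #24 → r2=24
MOV r3, #18 → r3=18
MOV r5, #-3 → r5=-3
STR r2, [40] → M[40]=24
STR r5, [40] → M[40]=-3
STR r3, [0] → M[0]=18
MUL r2, r2, #7 → r2=24*7=168
ADD r3, r3, #17 → r3=18+17=35
LDR r2, [12] → r2=M[12]=7
MUL r3, r2, #10 → r3=7*10=70
ADD r3, r2, r2 → r3=7+7=14
STR r5, [48] → M[48]=-3
LDR r2, [40] → r2=M[40]=-3
halt.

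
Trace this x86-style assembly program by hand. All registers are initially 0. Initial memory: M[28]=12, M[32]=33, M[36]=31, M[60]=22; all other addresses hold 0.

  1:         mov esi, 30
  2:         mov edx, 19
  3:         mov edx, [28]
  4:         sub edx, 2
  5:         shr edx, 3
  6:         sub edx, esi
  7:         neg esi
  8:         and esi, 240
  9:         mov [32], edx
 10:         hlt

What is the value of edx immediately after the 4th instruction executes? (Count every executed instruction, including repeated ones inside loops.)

10

after mov esi, 30: esi=30
after mov edx, 19: edx=19
after mov edx, [28]: edx=M[28]=12
after sub edx, 2: edx=12-2=10
After step 4: edx = 10.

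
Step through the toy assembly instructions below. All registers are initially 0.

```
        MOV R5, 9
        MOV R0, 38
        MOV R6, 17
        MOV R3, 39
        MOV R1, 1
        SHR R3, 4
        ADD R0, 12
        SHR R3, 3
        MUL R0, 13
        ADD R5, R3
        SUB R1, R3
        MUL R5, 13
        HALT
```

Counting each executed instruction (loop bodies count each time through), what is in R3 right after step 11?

0

R5=9
R0=38
R6=17
R3=39
R1=1
R3=39>>4=2
R0=38+12=50
R3=2>>3=0
R0=50*13=650
R5=9+0=9
R1=1-0=1
After step 11: R3 = 0.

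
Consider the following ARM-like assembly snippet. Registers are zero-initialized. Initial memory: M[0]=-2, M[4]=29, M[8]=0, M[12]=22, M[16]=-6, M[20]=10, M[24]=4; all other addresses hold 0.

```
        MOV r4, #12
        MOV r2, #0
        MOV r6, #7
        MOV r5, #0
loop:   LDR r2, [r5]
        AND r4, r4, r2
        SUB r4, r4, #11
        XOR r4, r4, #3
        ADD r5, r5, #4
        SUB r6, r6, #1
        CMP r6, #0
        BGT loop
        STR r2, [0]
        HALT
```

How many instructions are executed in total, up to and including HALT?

62

after MOV r4, #12: r4=12
after MOV r2, #0: r2=0
after MOV r6, #7: r6=7
after MOV r5, #0: r5=0
after LDR r2, [r5]: r2=M[0]=-2
after AND r4, r4, r2: r4=12&(-2)=12
after SUB r4, r4, #11: r4=12-11=1
after XOR r4, r4, #3: r4=1^3=2
after ADD r5, r5, #4: r5=0+4=4
after SUB r6, r6, #1: r6=7-1=6
CMP r6, #0  (cmp 6,0)
BGT loop: taken
after LDR r2, [r5]: r2=M[4]=29
after AND r4, r4, r2: r4=2&29=0
after SUB r4, r4, #11: r4=0-11=-11
after XOR r4, r4, #3: r4=(-11)^3=-10
after ADD r5, r5, #4: r5=4+4=8
after SUB r6, r6, #1: r6=6-1=5
CMP r6, #0  (cmp 5,0)
BGT loop: taken
after LDR r2, [r5]: r2=M[8]=0
after AND r4, r4, r2: r4=(-10)&0=0
after SUB r4, r4, #11: r4=0-11=-11
after XOR r4, r4, #3: r4=(-11)^3=-10
after ADD r5, r5, #4: r5=8+4=12
after SUB r6, r6, #1: r6=5-1=4
CMP r6, #0  (cmp 4,0)
BGT loop: taken
after LDR r2, [r5]: r2=M[12]=22
after AND r4, r4, r2: r4=(-10)&22=22
after SUB r4, r4, #11: r4=22-11=11
after XOR r4, r4, #3: r4=11^3=8
after ADD r5, r5, #4: r5=12+4=16
after SUB r6, r6, #1: r6=4-1=3
CMP r6, #0  (cmp 3,0)
BGT loop: taken
after LDR r2, [r5]: r2=M[16]=-6
after AND r4, r4, r2: r4=8&(-6)=8
after SUB r4, r4, #11: r4=8-11=-3
after XOR r4, r4, #3: r4=(-3)^3=-2
after ADD r5, r5, #4: r5=16+4=20
after SUB r6, r6, #1: r6=3-1=2
CMP r6, #0  (cmp 2,0)
BGT loop: taken
after LDR r2, [r5]: r2=M[20]=10
after AND r4, r4, r2: r4=(-2)&10=10
after SUB r4, r4, #11: r4=10-11=-1
after XOR r4, r4, #3: r4=(-1)^3=-4
after ADD r5, r5, #4: r5=20+4=24
after SUB r6, r6, #1: r6=2-1=1
CMP r6, #0  (cmp 1,0)
BGT loop: taken
after LDR r2, [r5]: r2=M[24]=4
after AND r4, r4, r2: r4=(-4)&4=4
after SUB r4, r4, #11: r4=4-11=-7
after XOR r4, r4, #3: r4=(-7)^3=-6
after ADD r5, r5, #4: r5=24+4=28
after SUB r6, r6, #1: r6=1-1=0
CMP r6, #0  (cmp 0,0)
BGT loop: not taken
STR r2, [0] → M[0]=4
halt.
Total executed instructions: 62.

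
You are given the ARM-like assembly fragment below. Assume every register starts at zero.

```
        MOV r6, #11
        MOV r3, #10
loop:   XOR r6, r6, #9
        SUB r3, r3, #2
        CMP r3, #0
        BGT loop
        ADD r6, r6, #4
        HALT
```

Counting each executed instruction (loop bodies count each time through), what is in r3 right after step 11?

after MOV r6, #11: r6=11
after MOV r3, #10: r3=10
after XOR r6, r6, #9: r6=11^9=2
after SUB r3, r3, #2: r3=10-2=8
CMP r3, #0  (cmp 8,0)
BGT loop: taken
after XOR r6, r6, #9: r6=2^9=11
after SUB r3, r3, #2: r3=8-2=6
CMP r3, #0  (cmp 6,0)
BGT loop: taken
after XOR r6, r6, #9: r6=11^9=2
After step 11: r3 = 6.

6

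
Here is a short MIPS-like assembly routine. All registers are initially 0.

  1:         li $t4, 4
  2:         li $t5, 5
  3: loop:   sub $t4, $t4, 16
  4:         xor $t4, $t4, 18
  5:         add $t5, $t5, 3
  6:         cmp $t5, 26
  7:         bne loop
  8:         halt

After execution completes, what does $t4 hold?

-218

$t4=4
$t5=5
$t4=4-16=-12
$t4=(-12)^18=-26
$t5=5+3=8
cmp $t5, 26  (cmp 8,26)
bne loop: taken
$t4=(-26)-16=-42
$t4=(-42)^18=-60
$t5=8+3=11
cmp $t5, 26  (cmp 11,26)
bne loop: taken
$t4=(-60)-16=-76
$t4=(-76)^18=-90
$t5=11+3=14
cmp $t5, 26  (cmp 14,26)
bne loop: taken
$t4=(-90)-16=-106
$t4=(-106)^18=-124
$t5=14+3=17
cmp $t5, 26  (cmp 17,26)
bne loop: taken
$t4=(-124)-16=-140
$t4=(-140)^18=-154
$t5=17+3=20
cmp $t5, 26  (cmp 20,26)
bne loop: taken
$t4=(-154)-16=-170
$t4=(-170)^18=-188
$t5=20+3=23
cmp $t5, 26  (cmp 23,26)
bne loop: taken
$t4=(-188)-16=-204
$t4=(-204)^18=-218
$t5=23+3=26
cmp $t5, 26  (cmp 26,26)
bne loop: not taken
halt.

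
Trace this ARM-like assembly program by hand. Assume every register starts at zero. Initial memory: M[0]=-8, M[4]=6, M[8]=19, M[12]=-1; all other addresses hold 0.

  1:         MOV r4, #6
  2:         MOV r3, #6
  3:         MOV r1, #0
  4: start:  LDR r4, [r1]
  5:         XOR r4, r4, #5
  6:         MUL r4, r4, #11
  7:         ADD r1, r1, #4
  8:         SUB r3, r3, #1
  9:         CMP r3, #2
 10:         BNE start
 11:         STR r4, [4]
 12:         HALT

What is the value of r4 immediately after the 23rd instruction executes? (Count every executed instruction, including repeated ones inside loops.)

after MOV r4, #6: r4=6
after MOV r3, #6: r3=6
after MOV r1, #0: r1=0
after LDR r4, [r1]: r4=M[0]=-8
after XOR r4, r4, #5: r4=(-8)^5=-3
after MUL r4, r4, #11: r4=(-3)*11=-33
after ADD r1, r1, #4: r1=0+4=4
after SUB r3, r3, #1: r3=6-1=5
CMP r3, #2  (cmp 5,2)
BNE start: taken
after LDR r4, [r1]: r4=M[4]=6
after XOR r4, r4, #5: r4=6^5=3
after MUL r4, r4, #11: r4=3*11=33
after ADD r1, r1, #4: r1=4+4=8
after SUB r3, r3, #1: r3=5-1=4
CMP r3, #2  (cmp 4,2)
BNE start: taken
after LDR r4, [r1]: r4=M[8]=19
after XOR r4, r4, #5: r4=19^5=22
after MUL r4, r4, #11: r4=22*11=242
after ADD r1, r1, #4: r1=8+4=12
after SUB r3, r3, #1: r3=4-1=3
CMP r3, #2  (cmp 3,2)
After step 23: r4 = 242.

242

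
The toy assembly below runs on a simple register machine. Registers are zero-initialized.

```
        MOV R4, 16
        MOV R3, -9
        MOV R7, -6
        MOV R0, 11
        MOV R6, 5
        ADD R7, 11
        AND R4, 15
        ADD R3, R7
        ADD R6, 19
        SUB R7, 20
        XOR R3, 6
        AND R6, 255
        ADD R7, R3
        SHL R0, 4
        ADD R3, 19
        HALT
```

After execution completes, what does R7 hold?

-21

R4=16
R3=-9
R7=-6
R0=11
R6=5
R7=(-6)+11=5
R4=16&15=0
R3=(-9)+5=-4
R6=5+19=24
R7=5-20=-15
R3=(-4)^6=-6
R6=24&255=24
R7=(-15)+(-6)=-21
R0=11<<4=176
R3=(-6)+19=13
halt.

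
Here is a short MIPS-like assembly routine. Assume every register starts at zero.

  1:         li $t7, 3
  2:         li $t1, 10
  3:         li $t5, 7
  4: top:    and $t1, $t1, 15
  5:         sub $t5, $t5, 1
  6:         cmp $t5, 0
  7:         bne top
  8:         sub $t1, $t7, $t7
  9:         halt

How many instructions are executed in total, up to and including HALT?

33

after li $t7, 3: $t7=3
after li $t1, 10: $t1=10
after li $t5, 7: $t5=7
after and $t1, $t1, 15: $t1=10&15=10
after sub $t5, $t5, 1: $t5=7-1=6
cmp $t5, 0  (cmp 6,0)
bne top: taken
after and $t1, $t1, 15: $t1=10&15=10
after sub $t5, $t5, 1: $t5=6-1=5
cmp $t5, 0  (cmp 5,0)
bne top: taken
after and $t1, $t1, 15: $t1=10&15=10
after sub $t5, $t5, 1: $t5=5-1=4
cmp $t5, 0  (cmp 4,0)
bne top: taken
after and $t1, $t1, 15: $t1=10&15=10
after sub $t5, $t5, 1: $t5=4-1=3
cmp $t5, 0  (cmp 3,0)
bne top: taken
after and $t1, $t1, 15: $t1=10&15=10
after sub $t5, $t5, 1: $t5=3-1=2
cmp $t5, 0  (cmp 2,0)
bne top: taken
after and $t1, $t1, 15: $t1=10&15=10
after sub $t5, $t5, 1: $t5=2-1=1
cmp $t5, 0  (cmp 1,0)
bne top: taken
after and $t1, $t1, 15: $t1=10&15=10
after sub $t5, $t5, 1: $t5=1-1=0
cmp $t5, 0  (cmp 0,0)
bne top: not taken
after sub $t1, $t7, $t7: $t1=3-3=0
halt.
Total executed instructions: 33.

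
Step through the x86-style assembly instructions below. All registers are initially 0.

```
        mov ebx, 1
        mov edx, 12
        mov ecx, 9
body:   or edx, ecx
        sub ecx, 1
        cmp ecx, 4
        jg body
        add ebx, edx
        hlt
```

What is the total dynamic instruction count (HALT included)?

ebx=1
edx=12
ecx=9
edx=12|9=13
ecx=9-1=8
cmp ecx, 4  (cmp 8,4)
jg body: taken
edx=13|8=13
ecx=8-1=7
cmp ecx, 4  (cmp 7,4)
jg body: taken
edx=13|7=15
ecx=7-1=6
cmp ecx, 4  (cmp 6,4)
jg body: taken
edx=15|6=15
ecx=6-1=5
cmp ecx, 4  (cmp 5,4)
jg body: taken
edx=15|5=15
ecx=5-1=4
cmp ecx, 4  (cmp 4,4)
jg body: not taken
ebx=1+15=16
halt.
Total executed instructions: 25.

25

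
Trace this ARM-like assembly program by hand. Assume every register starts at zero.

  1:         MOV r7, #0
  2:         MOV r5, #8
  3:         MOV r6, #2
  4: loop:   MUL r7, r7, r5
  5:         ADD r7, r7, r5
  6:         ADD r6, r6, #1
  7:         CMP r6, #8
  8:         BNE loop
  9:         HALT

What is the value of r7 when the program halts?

MOV r7, #0 → r7=0
MOV r5, #8 → r5=8
MOV r6, #2 → r6=2
MUL r7, r7, r5 → r7=0*8=0
ADD r7, r7, r5 → r7=0+8=8
ADD r6, r6, #1 → r6=2+1=3
CMP r6, #8  (cmp 3,8)
BNE loop: taken
MUL r7, r7, r5 → r7=8*8=64
ADD r7, r7, r5 → r7=64+8=72
ADD r6, r6, #1 → r6=3+1=4
CMP r6, #8  (cmp 4,8)
BNE loop: taken
MUL r7, r7, r5 → r7=72*8=576
ADD r7, r7, r5 → r7=576+8=584
ADD r6, r6, #1 → r6=4+1=5
CMP r6, #8  (cmp 5,8)
BNE loop: taken
MUL r7, r7, r5 → r7=584*8=4672
ADD r7, r7, r5 → r7=4672+8=4680
ADD r6, r6, #1 → r6=5+1=6
CMP r6, #8  (cmp 6,8)
BNE loop: taken
MUL r7, r7, r5 → r7=4680*8=37440
ADD r7, r7, r5 → r7=37440+8=37448
ADD r6, r6, #1 → r6=6+1=7
CMP r6, #8  (cmp 7,8)
BNE loop: taken
MUL r7, r7, r5 → r7=37448*8=299584
ADD r7, r7, r5 → r7=299584+8=299592
ADD r6, r6, #1 → r6=7+1=8
CMP r6, #8  (cmp 8,8)
BNE loop: not taken
halt.

299592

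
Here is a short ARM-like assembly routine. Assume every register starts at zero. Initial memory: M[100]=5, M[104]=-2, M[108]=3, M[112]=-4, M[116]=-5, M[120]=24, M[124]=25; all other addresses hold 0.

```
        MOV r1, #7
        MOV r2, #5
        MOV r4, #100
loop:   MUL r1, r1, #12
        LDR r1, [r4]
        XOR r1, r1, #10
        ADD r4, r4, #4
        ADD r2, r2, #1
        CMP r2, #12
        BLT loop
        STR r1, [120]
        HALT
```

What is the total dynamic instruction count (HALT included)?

r1=7
r2=5
r4=100
r1=7*12=84
r1=M[100]=5
r1=5^10=15
r4=100+4=104
r2=5+1=6
CMP r2, #12  (cmp 6,12)
BLT loop: taken
r1=15*12=180
r1=M[104]=-2
r1=(-2)^10=-12
r4=104+4=108
r2=6+1=7
CMP r2, #12  (cmp 7,12)
BLT loop: taken
r1=(-12)*12=-144
r1=M[108]=3
r1=3^10=9
r4=108+4=112
r2=7+1=8
CMP r2, #12  (cmp 8,12)
BLT loop: taken
r1=9*12=108
r1=M[112]=-4
r1=(-4)^10=-10
r4=112+4=116
r2=8+1=9
CMP r2, #12  (cmp 9,12)
BLT loop: taken
r1=(-10)*12=-120
r1=M[116]=-5
r1=(-5)^10=-15
r4=116+4=120
r2=9+1=10
CMP r2, #12  (cmp 10,12)
BLT loop: taken
r1=(-15)*12=-180
r1=M[120]=24
r1=24^10=18
r4=120+4=124
r2=10+1=11
CMP r2, #12  (cmp 11,12)
BLT loop: taken
r1=18*12=216
r1=M[124]=25
r1=25^10=19
r4=124+4=128
r2=11+1=12
CMP r2, #12  (cmp 12,12)
BLT loop: not taken
STR r1, [120] → M[120]=19
halt.
Total executed instructions: 54.

54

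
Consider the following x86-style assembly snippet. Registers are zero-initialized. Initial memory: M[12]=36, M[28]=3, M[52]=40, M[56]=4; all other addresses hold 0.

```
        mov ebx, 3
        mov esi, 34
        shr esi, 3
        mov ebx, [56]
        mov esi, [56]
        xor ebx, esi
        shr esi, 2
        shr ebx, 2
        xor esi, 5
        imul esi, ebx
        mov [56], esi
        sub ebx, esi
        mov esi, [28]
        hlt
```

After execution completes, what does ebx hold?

0

mov ebx, 3 → ebx=3
mov esi, 34 → esi=34
shr esi, 3 → esi=34>>3=4
mov ebx, [56] → ebx=M[56]=4
mov esi, [56] → esi=M[56]=4
xor ebx, esi → ebx=4^4=0
shr esi, 2 → esi=4>>2=1
shr ebx, 2 → ebx=0>>2=0
xor esi, 5 → esi=1^5=4
imul esi, ebx → esi=4*0=0
mov [56], esi → M[56]=0
sub ebx, esi → ebx=0-0=0
mov esi, [28] → esi=M[28]=3
halt.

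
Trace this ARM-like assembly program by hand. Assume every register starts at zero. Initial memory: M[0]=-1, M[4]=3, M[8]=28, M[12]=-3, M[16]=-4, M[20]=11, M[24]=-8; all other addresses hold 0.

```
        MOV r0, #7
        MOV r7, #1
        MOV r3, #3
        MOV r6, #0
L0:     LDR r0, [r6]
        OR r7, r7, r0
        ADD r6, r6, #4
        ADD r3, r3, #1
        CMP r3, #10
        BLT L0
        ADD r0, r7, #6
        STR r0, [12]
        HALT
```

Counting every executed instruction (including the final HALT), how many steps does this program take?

MOV r0, #7 → r0=7
MOV r7, #1 → r7=1
MOV r3, #3 → r3=3
MOV r6, #0 → r6=0
LDR r0, [r6] → r0=M[0]=-1
OR r7, r7, r0 → r7=1|(-1)=-1
ADD r6, r6, #4 → r6=0+4=4
ADD r3, r3, #1 → r3=3+1=4
CMP r3, #10  (cmp 4,10)
BLT L0: taken
LDR r0, [r6] → r0=M[4]=3
OR r7, r7, r0 → r7=(-1)|3=-1
ADD r6, r6, #4 → r6=4+4=8
ADD r3, r3, #1 → r3=4+1=5
CMP r3, #10  (cmp 5,10)
BLT L0: taken
LDR r0, [r6] → r0=M[8]=28
OR r7, r7, r0 → r7=(-1)|28=-1
ADD r6, r6, #4 → r6=8+4=12
ADD r3, r3, #1 → r3=5+1=6
CMP r3, #10  (cmp 6,10)
BLT L0: taken
LDR r0, [r6] → r0=M[12]=-3
OR r7, r7, r0 → r7=(-1)|(-3)=-1
ADD r6, r6, #4 → r6=12+4=16
ADD r3, r3, #1 → r3=6+1=7
CMP r3, #10  (cmp 7,10)
BLT L0: taken
LDR r0, [r6] → r0=M[16]=-4
OR r7, r7, r0 → r7=(-1)|(-4)=-1
ADD r6, r6, #4 → r6=16+4=20
ADD r3, r3, #1 → r3=7+1=8
CMP r3, #10  (cmp 8,10)
BLT L0: taken
LDR r0, [r6] → r0=M[20]=11
OR r7, r7, r0 → r7=(-1)|11=-1
ADD r6, r6, #4 → r6=20+4=24
ADD r3, r3, #1 → r3=8+1=9
CMP r3, #10  (cmp 9,10)
BLT L0: taken
LDR r0, [r6] → r0=M[24]=-8
OR r7, r7, r0 → r7=(-1)|(-8)=-1
ADD r6, r6, #4 → r6=24+4=28
ADD r3, r3, #1 → r3=9+1=10
CMP r3, #10  (cmp 10,10)
BLT L0: not taken
ADD r0, r7, #6 → r0=(-1)+6=5
STR r0, [12] → M[12]=5
halt.
Total executed instructions: 49.

49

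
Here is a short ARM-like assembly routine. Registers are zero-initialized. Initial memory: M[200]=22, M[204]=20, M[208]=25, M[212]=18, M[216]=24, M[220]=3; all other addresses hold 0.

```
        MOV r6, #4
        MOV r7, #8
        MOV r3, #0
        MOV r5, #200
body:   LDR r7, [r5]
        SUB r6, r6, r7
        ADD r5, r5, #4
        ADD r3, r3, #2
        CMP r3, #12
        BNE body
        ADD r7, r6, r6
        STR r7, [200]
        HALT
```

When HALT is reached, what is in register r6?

-108

after MOV r6, #4: r6=4
after MOV r7, #8: r7=8
after MOV r3, #0: r3=0
after MOV r5, #200: r5=200
after LDR r7, [r5]: r7=M[200]=22
after SUB r6, r6, r7: r6=4-22=-18
after ADD r5, r5, #4: r5=200+4=204
after ADD r3, r3, #2: r3=0+2=2
CMP r3, #12  (cmp 2,12)
BNE body: taken
after LDR r7, [r5]: r7=M[204]=20
after SUB r6, r6, r7: r6=(-18)-20=-38
after ADD r5, r5, #4: r5=204+4=208
after ADD r3, r3, #2: r3=2+2=4
CMP r3, #12  (cmp 4,12)
BNE body: taken
after LDR r7, [r5]: r7=M[208]=25
after SUB r6, r6, r7: r6=(-38)-25=-63
after ADD r5, r5, #4: r5=208+4=212
after ADD r3, r3, #2: r3=4+2=6
CMP r3, #12  (cmp 6,12)
BNE body: taken
after LDR r7, [r5]: r7=M[212]=18
after SUB r6, r6, r7: r6=(-63)-18=-81
after ADD r5, r5, #4: r5=212+4=216
after ADD r3, r3, #2: r3=6+2=8
CMP r3, #12  (cmp 8,12)
BNE body: taken
after LDR r7, [r5]: r7=M[216]=24
after SUB r6, r6, r7: r6=(-81)-24=-105
after ADD r5, r5, #4: r5=216+4=220
after ADD r3, r3, #2: r3=8+2=10
CMP r3, #12  (cmp 10,12)
BNE body: taken
after LDR r7, [r5]: r7=M[220]=3
after SUB r6, r6, r7: r6=(-105)-3=-108
after ADD r5, r5, #4: r5=220+4=224
after ADD r3, r3, #2: r3=10+2=12
CMP r3, #12  (cmp 12,12)
BNE body: not taken
after ADD r7, r6, r6: r7=(-108)+(-108)=-216
STR r7, [200] → M[200]=-216
halt.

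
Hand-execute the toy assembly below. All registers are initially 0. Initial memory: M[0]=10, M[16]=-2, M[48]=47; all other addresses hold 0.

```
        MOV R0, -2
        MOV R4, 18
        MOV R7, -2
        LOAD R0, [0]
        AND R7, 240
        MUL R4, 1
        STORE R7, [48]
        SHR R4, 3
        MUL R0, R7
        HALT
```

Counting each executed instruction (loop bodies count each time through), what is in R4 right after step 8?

after MOV R0, -2: R0=-2
after MOV R4, 18: R4=18
after MOV R7, -2: R7=-2
after LOAD R0, [0]: R0=M[0]=10
after AND R7, 240: R7=(-2)&240=240
after MUL R4, 1: R4=18*1=18
STORE R7, [48] → M[48]=240
after SHR R4, 3: R4=18>>3=2
After step 8: R4 = 2.

2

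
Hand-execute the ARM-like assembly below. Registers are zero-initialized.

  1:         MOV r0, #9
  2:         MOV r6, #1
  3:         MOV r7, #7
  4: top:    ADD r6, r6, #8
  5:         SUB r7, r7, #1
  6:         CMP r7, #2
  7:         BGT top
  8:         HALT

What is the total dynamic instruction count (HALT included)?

MOV r0, #9 → r0=9
MOV r6, #1 → r6=1
MOV r7, #7 → r7=7
ADD r6, r6, #8 → r6=1+8=9
SUB r7, r7, #1 → r7=7-1=6
CMP r7, #2  (cmp 6,2)
BGT top: taken
ADD r6, r6, #8 → r6=9+8=17
SUB r7, r7, #1 → r7=6-1=5
CMP r7, #2  (cmp 5,2)
BGT top: taken
ADD r6, r6, #8 → r6=17+8=25
SUB r7, r7, #1 → r7=5-1=4
CMP r7, #2  (cmp 4,2)
BGT top: taken
ADD r6, r6, #8 → r6=25+8=33
SUB r7, r7, #1 → r7=4-1=3
CMP r7, #2  (cmp 3,2)
BGT top: taken
ADD r6, r6, #8 → r6=33+8=41
SUB r7, r7, #1 → r7=3-1=2
CMP r7, #2  (cmp 2,2)
BGT top: not taken
halt.
Total executed instructions: 24.

24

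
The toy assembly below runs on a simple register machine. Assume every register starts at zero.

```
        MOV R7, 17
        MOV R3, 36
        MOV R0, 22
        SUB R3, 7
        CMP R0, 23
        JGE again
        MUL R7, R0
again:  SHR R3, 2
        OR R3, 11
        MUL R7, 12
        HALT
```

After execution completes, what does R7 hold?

after MOV R7, 17: R7=17
after MOV R3, 36: R3=36
after MOV R0, 22: R0=22
after SUB R3, 7: R3=36-7=29
CMP R0, 23  (cmp 22,23)
JGE again: not taken
after MUL R7, R0: R7=17*22=374
after SHR R3, 2: R3=29>>2=7
after OR R3, 11: R3=7|11=15
after MUL R7, 12: R7=374*12=4488
halt.

4488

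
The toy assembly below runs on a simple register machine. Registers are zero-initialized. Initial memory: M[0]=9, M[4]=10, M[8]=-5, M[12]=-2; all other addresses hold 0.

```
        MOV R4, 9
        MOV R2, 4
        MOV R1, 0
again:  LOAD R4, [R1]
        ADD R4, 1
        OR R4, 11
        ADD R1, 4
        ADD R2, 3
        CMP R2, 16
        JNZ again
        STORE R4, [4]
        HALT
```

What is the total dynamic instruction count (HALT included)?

after MOV R4, 9: R4=9
after MOV R2, 4: R2=4
after MOV R1, 0: R1=0
after LOAD R4, [R1]: R4=M[0]=9
after ADD R4, 1: R4=9+1=10
after OR R4, 11: R4=10|11=11
after ADD R1, 4: R1=0+4=4
after ADD R2, 3: R2=4+3=7
CMP R2, 16  (cmp 7,16)
JNZ again: taken
after LOAD R4, [R1]: R4=M[4]=10
after ADD R4, 1: R4=10+1=11
after OR R4, 11: R4=11|11=11
after ADD R1, 4: R1=4+4=8
after ADD R2, 3: R2=7+3=10
CMP R2, 16  (cmp 10,16)
JNZ again: taken
after LOAD R4, [R1]: R4=M[8]=-5
after ADD R4, 1: R4=(-5)+1=-4
after OR R4, 11: R4=(-4)|11=-1
after ADD R1, 4: R1=8+4=12
after ADD R2, 3: R2=10+3=13
CMP R2, 16  (cmp 13,16)
JNZ again: taken
after LOAD R4, [R1]: R4=M[12]=-2
after ADD R4, 1: R4=(-2)+1=-1
after OR R4, 11: R4=(-1)|11=-1
after ADD R1, 4: R1=12+4=16
after ADD R2, 3: R2=13+3=16
CMP R2, 16  (cmp 16,16)
JNZ again: not taken
STORE R4, [4] → M[4]=-1
halt.
Total executed instructions: 33.

33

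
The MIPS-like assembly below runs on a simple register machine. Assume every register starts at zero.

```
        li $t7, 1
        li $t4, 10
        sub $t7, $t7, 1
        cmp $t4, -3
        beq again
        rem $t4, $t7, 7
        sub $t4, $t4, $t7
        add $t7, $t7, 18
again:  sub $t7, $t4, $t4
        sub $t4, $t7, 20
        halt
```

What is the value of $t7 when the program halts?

0

$t7=1
$t4=10
$t7=1-1=0
cmp $t4, -3  (cmp 10,-3)
beq again: not taken
$t4=0%7=0
$t4=0-0=0
$t7=0+18=18
$t7=0-0=0
$t4=0-20=-20
halt.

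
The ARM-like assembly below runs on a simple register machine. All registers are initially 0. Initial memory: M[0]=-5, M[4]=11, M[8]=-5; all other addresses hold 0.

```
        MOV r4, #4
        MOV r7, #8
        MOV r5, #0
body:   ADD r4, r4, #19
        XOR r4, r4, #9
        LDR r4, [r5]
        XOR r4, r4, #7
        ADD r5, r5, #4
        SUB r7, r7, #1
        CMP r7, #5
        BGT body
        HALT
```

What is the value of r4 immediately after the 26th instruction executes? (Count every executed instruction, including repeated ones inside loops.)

r4=4
r7=8
r5=0
r4=4+19=23
r4=23^9=30
r4=M[0]=-5
r4=(-5)^7=-4
r5=0+4=4
r7=8-1=7
CMP r7, #5  (cmp 7,5)
BGT body: taken
r4=(-4)+19=15
r4=15^9=6
r4=M[4]=11
r4=11^7=12
r5=4+4=8
r7=7-1=6
CMP r7, #5  (cmp 6,5)
BGT body: taken
r4=12+19=31
r4=31^9=22
r4=M[8]=-5
r4=(-5)^7=-4
r5=8+4=12
r7=6-1=5
CMP r7, #5  (cmp 5,5)
After step 26: r4 = -4.

-4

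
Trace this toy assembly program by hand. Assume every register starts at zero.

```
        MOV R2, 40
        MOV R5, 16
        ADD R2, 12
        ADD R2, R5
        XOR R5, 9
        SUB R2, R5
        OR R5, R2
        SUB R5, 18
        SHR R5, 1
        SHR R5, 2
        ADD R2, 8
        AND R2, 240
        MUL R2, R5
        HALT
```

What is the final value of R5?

5

R2=40
R5=16
R2=40+12=52
R2=52+16=68
R5=16^9=25
R2=68-25=43
R5=25|43=59
R5=59-18=41
R5=41>>1=20
R5=20>>2=5
R2=43+8=51
R2=51&240=48
R2=48*5=240
halt.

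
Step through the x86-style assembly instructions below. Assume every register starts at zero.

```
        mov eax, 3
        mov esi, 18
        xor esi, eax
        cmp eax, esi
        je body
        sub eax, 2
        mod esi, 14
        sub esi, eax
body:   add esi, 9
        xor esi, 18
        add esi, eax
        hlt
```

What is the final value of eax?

after mov eax, 3: eax=3
after mov esi, 18: esi=18
after xor esi, eax: esi=18^3=17
cmp eax, esi  (cmp 3,17)
je body: not taken
after sub eax, 2: eax=3-2=1
after mod esi, 14: esi=17%14=3
after sub esi, eax: esi=3-1=2
after add esi, 9: esi=2+9=11
after xor esi, 18: esi=11^18=25
after add esi, eax: esi=25+1=26
halt.

1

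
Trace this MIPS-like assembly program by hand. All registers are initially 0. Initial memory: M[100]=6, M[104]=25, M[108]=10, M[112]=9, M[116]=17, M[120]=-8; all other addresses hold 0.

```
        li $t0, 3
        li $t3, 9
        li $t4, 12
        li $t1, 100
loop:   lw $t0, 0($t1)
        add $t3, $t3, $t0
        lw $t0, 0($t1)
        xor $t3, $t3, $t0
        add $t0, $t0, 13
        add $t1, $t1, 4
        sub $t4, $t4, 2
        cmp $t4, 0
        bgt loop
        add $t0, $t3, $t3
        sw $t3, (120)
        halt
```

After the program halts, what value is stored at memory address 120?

$t0=3
$t3=9
$t4=12
$t1=100
$t0=M[100]=6
$t3=9+6=15
$t0=M[100]=6
$t3=15^6=9
$t0=6+13=19
$t1=100+4=104
$t4=12-2=10
cmp $t4, 0  (cmp 10,0)
bgt loop: taken
$t0=M[104]=25
$t3=9+25=34
$t0=M[104]=25
$t3=34^25=59
$t0=25+13=38
$t1=104+4=108
$t4=10-2=8
cmp $t4, 0  (cmp 8,0)
bgt loop: taken
$t0=M[108]=10
$t3=59+10=69
$t0=M[108]=10
$t3=69^10=79
$t0=10+13=23
$t1=108+4=112
$t4=8-2=6
cmp $t4, 0  (cmp 6,0)
bgt loop: taken
$t0=M[112]=9
$t3=79+9=88
$t0=M[112]=9
$t3=88^9=81
$t0=9+13=22
$t1=112+4=116
$t4=6-2=4
cmp $t4, 0  (cmp 4,0)
bgt loop: taken
$t0=M[116]=17
$t3=81+17=98
$t0=M[116]=17
$t3=98^17=115
$t0=17+13=30
$t1=116+4=120
$t4=4-2=2
cmp $t4, 0  (cmp 2,0)
bgt loop: taken
$t0=M[120]=-8
$t3=115+(-8)=107
$t0=M[120]=-8
$t3=107^(-8)=-109
$t0=(-8)+13=5
$t1=120+4=124
$t4=2-2=0
cmp $t4, 0  (cmp 0,0)
bgt loop: not taken
$t0=(-109)+(-109)=-218
sw $t3, (120) → M[120]=-109
halt.

-109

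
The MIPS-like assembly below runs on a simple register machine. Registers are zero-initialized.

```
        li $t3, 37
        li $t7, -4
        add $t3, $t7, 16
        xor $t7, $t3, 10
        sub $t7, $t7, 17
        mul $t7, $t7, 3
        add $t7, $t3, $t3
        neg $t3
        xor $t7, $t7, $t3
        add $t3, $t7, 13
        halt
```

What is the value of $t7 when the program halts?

li $t3, 37 → $t3=37
li $t7, -4 → $t7=-4
add $t3, $t7, 16 → $t3=(-4)+16=12
xor $t7, $t3, 10 → $t7=12^10=6
sub $t7, $t7, 17 → $t7=6-17=-11
mul $t7, $t7, 3 → $t7=(-11)*3=-33
add $t7, $t3, $t3 → $t7=12+12=24
neg $t3 → $t3=-(12)=-12
xor $t7, $t7, $t3 → $t7=24^(-12)=-20
add $t3, $t7, 13 → $t3=(-20)+13=-7
halt.

-20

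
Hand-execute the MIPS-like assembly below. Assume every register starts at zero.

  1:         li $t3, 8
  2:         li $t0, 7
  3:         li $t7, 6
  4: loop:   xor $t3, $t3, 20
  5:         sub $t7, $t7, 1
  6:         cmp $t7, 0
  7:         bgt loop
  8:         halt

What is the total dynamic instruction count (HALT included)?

28

li $t3, 8 → $t3=8
li $t0, 7 → $t0=7
li $t7, 6 → $t7=6
xor $t3, $t3, 20 → $t3=8^20=28
sub $t7, $t7, 1 → $t7=6-1=5
cmp $t7, 0  (cmp 5,0)
bgt loop: taken
xor $t3, $t3, 20 → $t3=28^20=8
sub $t7, $t7, 1 → $t7=5-1=4
cmp $t7, 0  (cmp 4,0)
bgt loop: taken
xor $t3, $t3, 20 → $t3=8^20=28
sub $t7, $t7, 1 → $t7=4-1=3
cmp $t7, 0  (cmp 3,0)
bgt loop: taken
xor $t3, $t3, 20 → $t3=28^20=8
sub $t7, $t7, 1 → $t7=3-1=2
cmp $t7, 0  (cmp 2,0)
bgt loop: taken
xor $t3, $t3, 20 → $t3=8^20=28
sub $t7, $t7, 1 → $t7=2-1=1
cmp $t7, 0  (cmp 1,0)
bgt loop: taken
xor $t3, $t3, 20 → $t3=28^20=8
sub $t7, $t7, 1 → $t7=1-1=0
cmp $t7, 0  (cmp 0,0)
bgt loop: not taken
halt.
Total executed instructions: 28.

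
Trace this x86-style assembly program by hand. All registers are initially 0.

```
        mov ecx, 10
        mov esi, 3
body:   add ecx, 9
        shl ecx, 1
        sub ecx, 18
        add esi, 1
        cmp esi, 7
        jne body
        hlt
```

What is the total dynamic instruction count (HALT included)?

27

after mov ecx, 10: ecx=10
after mov esi, 3: esi=3
after add ecx, 9: ecx=10+9=19
after shl ecx, 1: ecx=19<<1=38
after sub ecx, 18: ecx=38-18=20
after add esi, 1: esi=3+1=4
cmp esi, 7  (cmp 4,7)
jne body: taken
after add ecx, 9: ecx=20+9=29
after shl ecx, 1: ecx=29<<1=58
after sub ecx, 18: ecx=58-18=40
after add esi, 1: esi=4+1=5
cmp esi, 7  (cmp 5,7)
jne body: taken
after add ecx, 9: ecx=40+9=49
after shl ecx, 1: ecx=49<<1=98
after sub ecx, 18: ecx=98-18=80
after add esi, 1: esi=5+1=6
cmp esi, 7  (cmp 6,7)
jne body: taken
after add ecx, 9: ecx=80+9=89
after shl ecx, 1: ecx=89<<1=178
after sub ecx, 18: ecx=178-18=160
after add esi, 1: esi=6+1=7
cmp esi, 7  (cmp 7,7)
jne body: not taken
halt.
Total executed instructions: 27.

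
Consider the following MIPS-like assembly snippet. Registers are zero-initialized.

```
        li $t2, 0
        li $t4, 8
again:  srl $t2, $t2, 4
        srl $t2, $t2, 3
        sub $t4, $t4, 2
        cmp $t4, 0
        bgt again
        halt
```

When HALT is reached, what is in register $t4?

0

li $t2, 0 → $t2=0
li $t4, 8 → $t4=8
srl $t2, $t2, 4 → $t2=0>>4=0
srl $t2, $t2, 3 → $t2=0>>3=0
sub $t4, $t4, 2 → $t4=8-2=6
cmp $t4, 0  (cmp 6,0)
bgt again: taken
srl $t2, $t2, 4 → $t2=0>>4=0
srl $t2, $t2, 3 → $t2=0>>3=0
sub $t4, $t4, 2 → $t4=6-2=4
cmp $t4, 0  (cmp 4,0)
bgt again: taken
srl $t2, $t2, 4 → $t2=0>>4=0
srl $t2, $t2, 3 → $t2=0>>3=0
sub $t4, $t4, 2 → $t4=4-2=2
cmp $t4, 0  (cmp 2,0)
bgt again: taken
srl $t2, $t2, 4 → $t2=0>>4=0
srl $t2, $t2, 3 → $t2=0>>3=0
sub $t4, $t4, 2 → $t4=2-2=0
cmp $t4, 0  (cmp 0,0)
bgt again: not taken
halt.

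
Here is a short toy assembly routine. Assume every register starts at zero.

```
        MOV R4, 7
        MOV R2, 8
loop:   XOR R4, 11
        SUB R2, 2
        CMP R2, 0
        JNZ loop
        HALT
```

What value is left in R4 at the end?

7

after MOV R4, 7: R4=7
after MOV R2, 8: R2=8
after XOR R4, 11: R4=7^11=12
after SUB R2, 2: R2=8-2=6
CMP R2, 0  (cmp 6,0)
JNZ loop: taken
after XOR R4, 11: R4=12^11=7
after SUB R2, 2: R2=6-2=4
CMP R2, 0  (cmp 4,0)
JNZ loop: taken
after XOR R4, 11: R4=7^11=12
after SUB R2, 2: R2=4-2=2
CMP R2, 0  (cmp 2,0)
JNZ loop: taken
after XOR R4, 11: R4=12^11=7
after SUB R2, 2: R2=2-2=0
CMP R2, 0  (cmp 0,0)
JNZ loop: not taken
halt.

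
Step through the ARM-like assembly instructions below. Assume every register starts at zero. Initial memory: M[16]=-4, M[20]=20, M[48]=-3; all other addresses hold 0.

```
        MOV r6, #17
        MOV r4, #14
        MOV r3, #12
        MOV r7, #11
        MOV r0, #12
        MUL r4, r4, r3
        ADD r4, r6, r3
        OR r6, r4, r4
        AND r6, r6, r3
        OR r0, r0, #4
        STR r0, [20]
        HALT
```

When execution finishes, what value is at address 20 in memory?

after MOV r6, #17: r6=17
after MOV r4, #14: r4=14
after MOV r3, #12: r3=12
after MOV r7, #11: r7=11
after MOV r0, #12: r0=12
after MUL r4, r4, r3: r4=14*12=168
after ADD r4, r6, r3: r4=17+12=29
after OR r6, r4, r4: r6=29|29=29
after AND r6, r6, r3: r6=29&12=12
after OR r0, r0, #4: r0=12|4=12
STR r0, [20] → M[20]=12
halt.

12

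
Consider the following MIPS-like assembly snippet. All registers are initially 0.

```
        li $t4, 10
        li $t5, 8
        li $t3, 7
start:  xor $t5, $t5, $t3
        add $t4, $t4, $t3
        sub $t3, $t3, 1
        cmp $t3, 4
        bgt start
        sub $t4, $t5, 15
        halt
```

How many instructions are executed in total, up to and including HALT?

$t4=10
$t5=8
$t3=7
$t5=8^7=15
$t4=10+7=17
$t3=7-1=6
cmp $t3, 4  (cmp 6,4)
bgt start: taken
$t5=15^6=9
$t4=17+6=23
$t3=6-1=5
cmp $t3, 4  (cmp 5,4)
bgt start: taken
$t5=9^5=12
$t4=23+5=28
$t3=5-1=4
cmp $t3, 4  (cmp 4,4)
bgt start: not taken
$t4=12-15=-3
halt.
Total executed instructions: 20.

20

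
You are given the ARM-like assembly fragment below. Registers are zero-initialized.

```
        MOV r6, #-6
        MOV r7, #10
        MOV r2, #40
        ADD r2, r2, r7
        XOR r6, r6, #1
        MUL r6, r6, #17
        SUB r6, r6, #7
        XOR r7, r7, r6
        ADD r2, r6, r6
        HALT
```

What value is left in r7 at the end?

MOV r6, #-6 → r6=-6
MOV r7, #10 → r7=10
MOV r2, #40 → r2=40
ADD r2, r2, r7 → r2=40+10=50
XOR r6, r6, #1 → r6=(-6)^1=-5
MUL r6, r6, #17 → r6=(-5)*17=-85
SUB r6, r6, #7 → r6=(-85)-7=-92
XOR r7, r7, r6 → r7=10^(-92)=-82
ADD r2, r6, r6 → r2=(-92)+(-92)=-184
halt.

-82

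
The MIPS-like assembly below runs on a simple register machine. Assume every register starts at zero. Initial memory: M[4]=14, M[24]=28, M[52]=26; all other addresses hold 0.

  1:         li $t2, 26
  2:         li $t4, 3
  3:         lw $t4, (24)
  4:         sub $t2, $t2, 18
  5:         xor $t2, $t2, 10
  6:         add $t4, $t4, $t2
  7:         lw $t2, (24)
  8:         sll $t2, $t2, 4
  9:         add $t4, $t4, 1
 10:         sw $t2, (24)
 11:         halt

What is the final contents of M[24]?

448

li $t2, 26 → $t2=26
li $t4, 3 → $t4=3
lw $t4, (24) → $t4=M[24]=28
sub $t2, $t2, 18 → $t2=26-18=8
xor $t2, $t2, 10 → $t2=8^10=2
add $t4, $t4, $t2 → $t4=28+2=30
lw $t2, (24) → $t2=M[24]=28
sll $t2, $t2, 4 → $t2=28<<4=448
add $t4, $t4, 1 → $t4=30+1=31
sw $t2, (24) → M[24]=448
halt.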